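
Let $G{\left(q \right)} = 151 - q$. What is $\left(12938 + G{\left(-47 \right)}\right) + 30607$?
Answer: $43743$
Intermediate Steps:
$\left(12938 + G{\left(-47 \right)}\right) + 30607 = \left(12938 + \left(151 - -47\right)\right) + 30607 = \left(12938 + \left(151 + 47\right)\right) + 30607 = \left(12938 + 198\right) + 30607 = 13136 + 30607 = 43743$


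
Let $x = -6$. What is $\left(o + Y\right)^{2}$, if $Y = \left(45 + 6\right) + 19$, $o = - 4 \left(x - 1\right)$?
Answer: $9604$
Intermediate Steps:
$o = 28$ ($o = - 4 \left(-6 - 1\right) = \left(-4\right) \left(-7\right) = 28$)
$Y = 70$ ($Y = 51 + 19 = 70$)
$\left(o + Y\right)^{2} = \left(28 + 70\right)^{2} = 98^{2} = 9604$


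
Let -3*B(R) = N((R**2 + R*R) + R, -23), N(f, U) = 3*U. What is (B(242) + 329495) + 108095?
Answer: 437613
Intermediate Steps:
B(R) = 23 (B(R) = -(-23) = -1/3*(-69) = 23)
(B(242) + 329495) + 108095 = (23 + 329495) + 108095 = 329518 + 108095 = 437613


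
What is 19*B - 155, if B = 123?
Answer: 2182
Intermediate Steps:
19*B - 155 = 19*123 - 155 = 2337 - 155 = 2182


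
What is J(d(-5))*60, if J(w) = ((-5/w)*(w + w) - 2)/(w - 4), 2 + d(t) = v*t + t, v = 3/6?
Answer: 160/3 ≈ 53.333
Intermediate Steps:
v = 1/2 (v = 3*(1/6) = 1/2 ≈ 0.50000)
d(t) = -2 + 3*t/2 (d(t) = -2 + (t/2 + t) = -2 + 3*t/2)
J(w) = -12/(-4 + w) (J(w) = ((-5/w)*(2*w) - 2)/(-4 + w) = (-10 - 2)/(-4 + w) = -12/(-4 + w))
J(d(-5))*60 = -12/(-4 + (-2 + (3/2)*(-5)))*60 = -12/(-4 + (-2 - 15/2))*60 = -12/(-4 - 19/2)*60 = -12/(-27/2)*60 = -12*(-2/27)*60 = (8/9)*60 = 160/3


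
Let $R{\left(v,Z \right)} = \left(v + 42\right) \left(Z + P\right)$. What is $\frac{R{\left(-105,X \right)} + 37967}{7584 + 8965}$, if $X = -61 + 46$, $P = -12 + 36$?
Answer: $\frac{37400}{16549} \approx 2.26$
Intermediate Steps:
$P = 24$
$X = -15$
$R{\left(v,Z \right)} = \left(24 + Z\right) \left(42 + v\right)$ ($R{\left(v,Z \right)} = \left(v + 42\right) \left(Z + 24\right) = \left(42 + v\right) \left(24 + Z\right) = \left(24 + Z\right) \left(42 + v\right)$)
$\frac{R{\left(-105,X \right)} + 37967}{7584 + 8965} = \frac{\left(1008 + 24 \left(-105\right) + 42 \left(-15\right) - -1575\right) + 37967}{7584 + 8965} = \frac{\left(1008 - 2520 - 630 + 1575\right) + 37967}{16549} = \left(-567 + 37967\right) \frac{1}{16549} = 37400 \cdot \frac{1}{16549} = \frac{37400}{16549}$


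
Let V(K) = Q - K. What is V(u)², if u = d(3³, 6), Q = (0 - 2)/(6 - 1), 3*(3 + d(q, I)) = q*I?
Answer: 66049/25 ≈ 2642.0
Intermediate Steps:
d(q, I) = -3 + I*q/3 (d(q, I) = -3 + (q*I)/3 = -3 + (I*q)/3 = -3 + I*q/3)
Q = -⅖ (Q = -2/5 = -2*⅕ = -⅖ ≈ -0.40000)
u = 51 (u = -3 + (⅓)*6*3³ = -3 + (⅓)*6*27 = -3 + 54 = 51)
V(K) = -⅖ - K
V(u)² = (-⅖ - 1*51)² = (-⅖ - 51)² = (-257/5)² = 66049/25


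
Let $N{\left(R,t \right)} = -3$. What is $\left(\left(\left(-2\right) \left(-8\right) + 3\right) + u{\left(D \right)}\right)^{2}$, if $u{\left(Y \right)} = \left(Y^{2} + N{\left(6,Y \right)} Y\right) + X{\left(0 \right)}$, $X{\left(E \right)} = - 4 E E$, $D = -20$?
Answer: $229441$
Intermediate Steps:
$X{\left(E \right)} = - 4 E^{2}$
$u{\left(Y \right)} = Y^{2} - 3 Y$ ($u{\left(Y \right)} = \left(Y^{2} - 3 Y\right) - 4 \cdot 0^{2} = \left(Y^{2} - 3 Y\right) - 0 = \left(Y^{2} - 3 Y\right) + 0 = Y^{2} - 3 Y$)
$\left(\left(\left(-2\right) \left(-8\right) + 3\right) + u{\left(D \right)}\right)^{2} = \left(\left(\left(-2\right) \left(-8\right) + 3\right) - 20 \left(-3 - 20\right)\right)^{2} = \left(\left(16 + 3\right) - -460\right)^{2} = \left(19 + 460\right)^{2} = 479^{2} = 229441$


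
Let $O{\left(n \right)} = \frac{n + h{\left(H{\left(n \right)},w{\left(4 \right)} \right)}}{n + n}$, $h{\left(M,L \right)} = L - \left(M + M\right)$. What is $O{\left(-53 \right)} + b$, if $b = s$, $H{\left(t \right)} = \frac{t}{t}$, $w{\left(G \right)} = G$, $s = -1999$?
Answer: $- \frac{211843}{106} \approx -1998.5$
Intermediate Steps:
$H{\left(t \right)} = 1$
$h{\left(M,L \right)} = L - 2 M$
$b = -1999$
$O{\left(n \right)} = \frac{2 + n}{2 n}$ ($O{\left(n \right)} = \frac{n + \left(4 - 2\right)}{n + n} = \frac{n + \left(4 - 2\right)}{2 n} = \left(n + 2\right) \frac{1}{2 n} = \left(2 + n\right) \frac{1}{2 n} = \frac{2 + n}{2 n}$)
$O{\left(-53 \right)} + b = \frac{2 - 53}{2 \left(-53\right)} - 1999 = \frac{1}{2} \left(- \frac{1}{53}\right) \left(-51\right) - 1999 = \frac{51}{106} - 1999 = - \frac{211843}{106}$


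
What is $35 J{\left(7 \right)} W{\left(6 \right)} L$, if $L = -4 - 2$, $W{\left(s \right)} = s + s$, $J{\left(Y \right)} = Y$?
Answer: $-17640$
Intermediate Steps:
$W{\left(s \right)} = 2 s$
$L = -6$
$35 J{\left(7 \right)} W{\left(6 \right)} L = 35 \cdot 7 \cdot 2 \cdot 6 \left(-6\right) = 245 \cdot 12 \left(-6\right) = 245 \left(-72\right) = -17640$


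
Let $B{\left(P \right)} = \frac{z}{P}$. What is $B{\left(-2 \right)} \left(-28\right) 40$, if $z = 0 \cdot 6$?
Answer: $0$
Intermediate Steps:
$z = 0$
$B{\left(P \right)} = 0$ ($B{\left(P \right)} = \frac{0}{P} = 0$)
$B{\left(-2 \right)} \left(-28\right) 40 = 0 \left(-28\right) 40 = 0 \cdot 40 = 0$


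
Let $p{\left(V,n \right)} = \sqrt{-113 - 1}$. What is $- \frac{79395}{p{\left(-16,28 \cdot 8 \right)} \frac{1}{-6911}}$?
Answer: $- \frac{182899615 i \sqrt{114}}{38} \approx - 5.139 \cdot 10^{7} i$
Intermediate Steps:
$p{\left(V,n \right)} = i \sqrt{114}$ ($p{\left(V,n \right)} = \sqrt{-114} = i \sqrt{114}$)
$- \frac{79395}{p{\left(-16,28 \cdot 8 \right)} \frac{1}{-6911}} = - \frac{79395}{i \sqrt{114} \frac{1}{-6911}} = - \frac{79395}{i \sqrt{114} \left(- \frac{1}{6911}\right)} = - \frac{79395}{\left(- \frac{1}{6911}\right) i \sqrt{114}} = - 79395 \frac{6911 i \sqrt{114}}{114} = - \frac{182899615 i \sqrt{114}}{38}$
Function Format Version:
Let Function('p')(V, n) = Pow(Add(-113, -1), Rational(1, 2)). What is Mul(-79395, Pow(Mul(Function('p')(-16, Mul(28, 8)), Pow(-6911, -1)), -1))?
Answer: Mul(Rational(-182899615, 38), I, Pow(114, Rational(1, 2))) ≈ Mul(-5.1390e+7, I)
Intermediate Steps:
Function('p')(V, n) = Mul(I, Pow(114, Rational(1, 2))) (Function('p')(V, n) = Pow(-114, Rational(1, 2)) = Mul(I, Pow(114, Rational(1, 2))))
Mul(-79395, Pow(Mul(Function('p')(-16, Mul(28, 8)), Pow(-6911, -1)), -1)) = Mul(-79395, Pow(Mul(Mul(I, Pow(114, Rational(1, 2))), Pow(-6911, -1)), -1)) = Mul(-79395, Pow(Mul(Mul(I, Pow(114, Rational(1, 2))), Rational(-1, 6911)), -1)) = Mul(-79395, Pow(Mul(Rational(-1, 6911), I, Pow(114, Rational(1, 2))), -1)) = Mul(-79395, Mul(Rational(6911, 114), I, Pow(114, Rational(1, 2)))) = Mul(Rational(-182899615, 38), I, Pow(114, Rational(1, 2)))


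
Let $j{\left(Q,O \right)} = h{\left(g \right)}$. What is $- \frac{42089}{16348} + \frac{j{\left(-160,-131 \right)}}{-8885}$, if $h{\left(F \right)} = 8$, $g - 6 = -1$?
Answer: $- \frac{374091549}{145251980} \approx -2.5755$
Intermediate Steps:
$g = 5$ ($g = 6 - 1 = 5$)
$j{\left(Q,O \right)} = 8$
$- \frac{42089}{16348} + \frac{j{\left(-160,-131 \right)}}{-8885} = - \frac{42089}{16348} + \frac{8}{-8885} = \left(-42089\right) \frac{1}{16348} + 8 \left(- \frac{1}{8885}\right) = - \frac{42089}{16348} - \frac{8}{8885} = - \frac{374091549}{145251980}$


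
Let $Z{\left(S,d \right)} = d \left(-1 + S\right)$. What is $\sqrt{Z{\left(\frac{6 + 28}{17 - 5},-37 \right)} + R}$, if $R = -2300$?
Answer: $\frac{i \sqrt{85242}}{6} \approx 48.66 i$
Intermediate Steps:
$\sqrt{Z{\left(\frac{6 + 28}{17 - 5},-37 \right)} + R} = \sqrt{- 37 \left(-1 + \frac{6 + 28}{17 - 5}\right) - 2300} = \sqrt{- 37 \left(-1 + \frac{34}{12}\right) - 2300} = \sqrt{- 37 \left(-1 + 34 \cdot \frac{1}{12}\right) - 2300} = \sqrt{- 37 \left(-1 + \frac{17}{6}\right) - 2300} = \sqrt{\left(-37\right) \frac{11}{6} - 2300} = \sqrt{- \frac{407}{6} - 2300} = \sqrt{- \frac{14207}{6}} = \frac{i \sqrt{85242}}{6}$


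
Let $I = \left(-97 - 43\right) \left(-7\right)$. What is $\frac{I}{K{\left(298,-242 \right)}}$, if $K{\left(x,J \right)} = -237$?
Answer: $- \frac{980}{237} \approx -4.135$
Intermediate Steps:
$I = 980$ ($I = \left(-140\right) \left(-7\right) = 980$)
$\frac{I}{K{\left(298,-242 \right)}} = \frac{980}{-237} = 980 \left(- \frac{1}{237}\right) = - \frac{980}{237}$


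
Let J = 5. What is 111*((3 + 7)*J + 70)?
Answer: 13320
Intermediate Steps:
111*((3 + 7)*J + 70) = 111*((3 + 7)*5 + 70) = 111*(10*5 + 70) = 111*(50 + 70) = 111*120 = 13320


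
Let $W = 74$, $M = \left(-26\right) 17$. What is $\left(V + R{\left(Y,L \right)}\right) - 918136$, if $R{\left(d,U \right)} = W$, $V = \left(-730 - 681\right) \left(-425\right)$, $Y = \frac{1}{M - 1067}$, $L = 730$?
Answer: $-318387$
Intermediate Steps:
$M = -442$
$Y = - \frac{1}{1509}$ ($Y = \frac{1}{-442 - 1067} = \frac{1}{-1509} = - \frac{1}{1509} \approx -0.00066269$)
$V = 599675$ ($V = \left(-1411\right) \left(-425\right) = 599675$)
$R{\left(d,U \right)} = 74$
$\left(V + R{\left(Y,L \right)}\right) - 918136 = \left(599675 + 74\right) - 918136 = 599749 - 918136 = -318387$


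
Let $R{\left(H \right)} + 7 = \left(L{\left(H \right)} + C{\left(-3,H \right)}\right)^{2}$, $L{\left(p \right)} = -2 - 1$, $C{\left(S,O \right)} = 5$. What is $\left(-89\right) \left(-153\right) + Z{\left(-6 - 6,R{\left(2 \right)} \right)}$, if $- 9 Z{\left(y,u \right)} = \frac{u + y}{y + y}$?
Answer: $\frac{980419}{72} \approx 13617.0$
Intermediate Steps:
$L{\left(p \right)} = -3$
$R{\left(H \right)} = -3$ ($R{\left(H \right)} = -7 + \left(-3 + 5\right)^{2} = -7 + 2^{2} = -7 + 4 = -3$)
$Z{\left(y,u \right)} = - \frac{u + y}{18 y}$ ($Z{\left(y,u \right)} = - \frac{\left(u + y\right) \frac{1}{y + y}}{9} = - \frac{\left(u + y\right) \frac{1}{2 y}}{9} = - \frac{\frac{1}{2} \frac{1}{y} \left(u + y\right)}{9} = - \frac{u + y}{18 y}$)
$\left(-89\right) \left(-153\right) + Z{\left(-6 - 6,R{\left(2 \right)} \right)} = \left(-89\right) \left(-153\right) + \frac{\left(-1\right) \left(-3\right) - \left(-6 - 6\right)}{18 \left(-6 - 6\right)} = 13617 + \frac{3 - \left(-6 - 6\right)}{18 \left(-6 - 6\right)} = 13617 + \frac{3 - -12}{18 \left(-12\right)} = 13617 + \frac{1}{18} \left(- \frac{1}{12}\right) \left(3 + 12\right) = 13617 + \frac{1}{18} \left(- \frac{1}{12}\right) 15 = 13617 - \frac{5}{72} = \frac{980419}{72}$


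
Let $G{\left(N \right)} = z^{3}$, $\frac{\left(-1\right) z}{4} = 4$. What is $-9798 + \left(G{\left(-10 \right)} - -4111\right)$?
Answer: $-9783$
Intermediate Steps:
$z = -16$ ($z = \left(-4\right) 4 = -16$)
$G{\left(N \right)} = -4096$ ($G{\left(N \right)} = \left(-16\right)^{3} = -4096$)
$-9798 + \left(G{\left(-10 \right)} - -4111\right) = -9798 - -15 = -9798 + \left(-4096 + 4111\right) = -9798 + 15 = -9783$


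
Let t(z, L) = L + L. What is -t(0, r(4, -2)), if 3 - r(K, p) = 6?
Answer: 6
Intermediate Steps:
r(K, p) = -3 (r(K, p) = 3 - 1*6 = 3 - 6 = -3)
t(z, L) = 2*L
-t(0, r(4, -2)) = -2*(-3) = -1*(-6) = 6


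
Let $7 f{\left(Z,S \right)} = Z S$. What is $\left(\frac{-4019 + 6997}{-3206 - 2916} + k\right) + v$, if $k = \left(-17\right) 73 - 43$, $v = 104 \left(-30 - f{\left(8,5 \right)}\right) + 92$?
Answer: $- \frac{105137407}{21427} \approx -4906.8$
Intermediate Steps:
$f{\left(Z,S \right)} = \frac{S Z}{7}$ ($f{\left(Z,S \right)} = \frac{Z S}{7} = \frac{S Z}{7}$)
$v = - \frac{25356}{7}$ ($v = 104 \left(-30 - \frac{1}{7} \cdot 5 \cdot 8\right) + 92 = 104 \left(-30 - \frac{40}{7}\right) + 92 = 104 \left(- \frac{250}{7}\right) + 92 = - \frac{26000}{7} + 92 = - \frac{25356}{7} \approx -3622.3$)
$k = -1284$ ($k = -1241 - 43 = -1284$)
$\left(\frac{-4019 + 6997}{-3206 - 2916} + k\right) + v = \left(\frac{-4019 + 6997}{-3206 - 2916} - 1284\right) - \frac{25356}{7} = \left(\frac{2978}{-6122} - 1284\right) - \frac{25356}{7} = \left(2978 \left(- \frac{1}{6122}\right) - 1284\right) - \frac{25356}{7} = \left(- \frac{1489}{3061} - 1284\right) - \frac{25356}{7} = - \frac{3931813}{3061} - \frac{25356}{7} = - \frac{105137407}{21427}$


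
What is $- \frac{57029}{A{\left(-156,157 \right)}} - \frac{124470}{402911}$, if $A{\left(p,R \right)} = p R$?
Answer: $\frac{19929092179}{9868096212} \approx 2.0195$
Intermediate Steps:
$A{\left(p,R \right)} = R p$
$- \frac{57029}{A{\left(-156,157 \right)}} - \frac{124470}{402911} = - \frac{57029}{157 \left(-156\right)} - \frac{124470}{402911} = - \frac{57029}{-24492} - \frac{124470}{402911} = \left(-57029\right) \left(- \frac{1}{24492}\right) - \frac{124470}{402911} = \frac{57029}{24492} - \frac{124470}{402911} = \frac{19929092179}{9868096212}$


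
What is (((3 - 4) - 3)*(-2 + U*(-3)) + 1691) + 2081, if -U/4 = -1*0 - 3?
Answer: 3924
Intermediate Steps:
U = 12 (U = -4*(-1*0 - 3) = -4*(0 - 3) = -4*(-3) = 12)
(((3 - 4) - 3)*(-2 + U*(-3)) + 1691) + 2081 = (((3 - 4) - 3)*(-2 + 12*(-3)) + 1691) + 2081 = ((-1 - 3)*(-2 - 36) + 1691) + 2081 = (-4*(-38) + 1691) + 2081 = (152 + 1691) + 2081 = 1843 + 2081 = 3924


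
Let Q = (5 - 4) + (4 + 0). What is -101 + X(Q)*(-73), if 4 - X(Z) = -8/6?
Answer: -1471/3 ≈ -490.33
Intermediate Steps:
Q = 5 (Q = 1 + 4 = 5)
X(Z) = 16/3 (X(Z) = 4 - (-8)/6 = 4 - 1*(-4/3) = 4 + 4/3 = 16/3)
-101 + X(Q)*(-73) = -101 + (16/3)*(-73) = -101 - 1168/3 = -1471/3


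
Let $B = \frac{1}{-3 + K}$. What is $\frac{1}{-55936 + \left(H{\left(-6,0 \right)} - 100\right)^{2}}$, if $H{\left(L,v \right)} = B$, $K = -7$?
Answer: $- \frac{100}{4591599} \approx -2.1779 \cdot 10^{-5}$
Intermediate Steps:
$B = - \frac{1}{10}$ ($B = \frac{1}{-3 - 7} = \frac{1}{-10} = - \frac{1}{10} \approx -0.1$)
$H{\left(L,v \right)} = - \frac{1}{10}$
$\frac{1}{-55936 + \left(H{\left(-6,0 \right)} - 100\right)^{2}} = \frac{1}{-55936 + \left(- \frac{1}{10} - 100\right)^{2}} = \frac{1}{-55936 + \left(- \frac{1001}{10}\right)^{2}} = \frac{1}{-55936 + \frac{1002001}{100}} = \frac{1}{- \frac{4591599}{100}} = - \frac{100}{4591599}$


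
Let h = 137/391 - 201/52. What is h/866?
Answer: -71467/17607512 ≈ -0.0040589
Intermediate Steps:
h = -71467/20332 (h = 137*(1/391) - 201*1/52 = 137/391 - 201/52 = -71467/20332 ≈ -3.5150)
h/866 = -71467/20332/866 = -71467/20332*1/866 = -71467/17607512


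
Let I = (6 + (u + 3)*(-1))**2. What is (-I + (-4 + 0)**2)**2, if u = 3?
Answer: 256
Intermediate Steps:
I = 0 (I = (6 + (3 + 3)*(-1))**2 = (6 + 6*(-1))**2 = (6 - 6)**2 = 0**2 = 0)
(-I + (-4 + 0)**2)**2 = (-1*0 + (-4 + 0)**2)**2 = (0 + (-4)**2)**2 = (0 + 16)**2 = 16**2 = 256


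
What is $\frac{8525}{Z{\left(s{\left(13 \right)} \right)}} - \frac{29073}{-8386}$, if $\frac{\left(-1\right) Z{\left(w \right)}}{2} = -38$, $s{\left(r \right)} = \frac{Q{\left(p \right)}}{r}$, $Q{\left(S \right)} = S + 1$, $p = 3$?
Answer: $\frac{36850099}{318668} \approx 115.64$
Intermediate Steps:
$Q{\left(S \right)} = 1 + S$
$s{\left(r \right)} = \frac{4}{r}$ ($s{\left(r \right)} = \frac{1 + 3}{r} = \frac{4}{r}$)
$Z{\left(w \right)} = 76$ ($Z{\left(w \right)} = \left(-2\right) \left(-38\right) = 76$)
$\frac{8525}{Z{\left(s{\left(13 \right)} \right)}} - \frac{29073}{-8386} = \frac{8525}{76} - \frac{29073}{-8386} = 8525 \cdot \frac{1}{76} - - \frac{29073}{8386} = \frac{8525}{76} + \frac{29073}{8386} = \frac{36850099}{318668}$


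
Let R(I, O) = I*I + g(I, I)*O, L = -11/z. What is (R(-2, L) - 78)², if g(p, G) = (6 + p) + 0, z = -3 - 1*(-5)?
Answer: 9216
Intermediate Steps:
z = 2 (z = -3 + 5 = 2)
g(p, G) = 6 + p
L = -11/2 ≈ -5.5000
R(I, O) = I² + O*(6 + I) (R(I, O) = I*I + (6 + I)*O = I² + O*(6 + I))
(R(-2, L) - 78)² = (((-2)² - 11*(6 - 2)/2) - 78)² = ((4 - 11/2*4) - 78)² = ((4 - 22) - 78)² = (-18 - 78)² = (-96)² = 9216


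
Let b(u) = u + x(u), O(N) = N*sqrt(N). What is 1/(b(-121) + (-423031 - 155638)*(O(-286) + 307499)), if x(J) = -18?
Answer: -8088188135/1439569391141612887178 - 7522697*I*sqrt(286)/1439569391141612887178 ≈ -5.6185e-12 - 8.8374e-14*I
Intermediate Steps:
O(N) = N**(3/2)
b(u) = -18 + u (b(u) = u - 18 = -18 + u)
1/(b(-121) + (-423031 - 155638)*(O(-286) + 307499)) = 1/((-18 - 121) + (-423031 - 155638)*((-286)**(3/2) + 307499)) = 1/(-139 - 578669*(-286*I*sqrt(286) + 307499)) = 1/(-139 - 578669*(307499 - 286*I*sqrt(286))) = 1/(-139 + (-177940138831 + 165499334*I*sqrt(286))) = 1/(-177940138970 + 165499334*I*sqrt(286))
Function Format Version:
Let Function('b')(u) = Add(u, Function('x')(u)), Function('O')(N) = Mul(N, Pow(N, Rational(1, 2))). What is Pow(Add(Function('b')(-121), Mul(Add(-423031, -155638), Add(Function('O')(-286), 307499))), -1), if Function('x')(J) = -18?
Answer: Add(Rational(-8088188135, 1439569391141612887178), Mul(Rational(-7522697, 1439569391141612887178), I, Pow(286, Rational(1, 2)))) ≈ Add(-5.6185e-12, Mul(-8.8374e-14, I))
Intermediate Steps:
Function('O')(N) = Pow(N, Rational(3, 2))
Function('b')(u) = Add(-18, u) (Function('b')(u) = Add(u, -18) = Add(-18, u))
Pow(Add(Function('b')(-121), Mul(Add(-423031, -155638), Add(Function('O')(-286), 307499))), -1) = Pow(Add(Add(-18, -121), Mul(Add(-423031, -155638), Add(Pow(-286, Rational(3, 2)), 307499))), -1) = Pow(Add(-139, Mul(-578669, Add(Mul(-286, I, Pow(286, Rational(1, 2))), 307499))), -1) = Pow(Add(-139, Mul(-578669, Add(307499, Mul(-286, I, Pow(286, Rational(1, 2)))))), -1) = Pow(Add(-139, Add(-177940138831, Mul(165499334, I, Pow(286, Rational(1, 2))))), -1) = Pow(Add(-177940138970, Mul(165499334, I, Pow(286, Rational(1, 2)))), -1)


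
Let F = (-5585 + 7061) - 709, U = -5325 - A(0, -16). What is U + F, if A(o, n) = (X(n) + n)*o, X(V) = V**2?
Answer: -4558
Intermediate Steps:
A(o, n) = o*(n + n**2) (A(o, n) = (n**2 + n)*o = (n + n**2)*o = o*(n + n**2))
U = -5325 (U = -5325 - (-16)*0*(1 - 16) = -5325 - (-16)*0*(-15) = -5325 - 1*0 = -5325 + 0 = -5325)
F = 767 (F = 1476 - 709 = 767)
U + F = -5325 + 767 = -4558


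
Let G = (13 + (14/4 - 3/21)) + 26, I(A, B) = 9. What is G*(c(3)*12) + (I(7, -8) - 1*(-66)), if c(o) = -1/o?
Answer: -661/7 ≈ -94.429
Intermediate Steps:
G = 593/14 (G = (13 + (14*(¼) - 3*1/21)) + 26 = (13 + (7/2 - ⅐)) + 26 = (13 + 47/14) + 26 = 229/14 + 26 = 593/14 ≈ 42.357)
G*(c(3)*12) + (I(7, -8) - 1*(-66)) = 593*(-1/3*12)/14 + (9 - 1*(-66)) = 593*(-1*⅓*12)/14 + (9 + 66) = 593*(-⅓*12)/14 + 75 = (593/14)*(-4) + 75 = -1186/7 + 75 = -661/7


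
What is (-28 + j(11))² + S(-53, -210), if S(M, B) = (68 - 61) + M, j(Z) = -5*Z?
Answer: 6843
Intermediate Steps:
S(M, B) = 7 + M
(-28 + j(11))² + S(-53, -210) = (-28 - 5*11)² + (7 - 53) = (-28 - 55)² - 46 = (-83)² - 46 = 6889 - 46 = 6843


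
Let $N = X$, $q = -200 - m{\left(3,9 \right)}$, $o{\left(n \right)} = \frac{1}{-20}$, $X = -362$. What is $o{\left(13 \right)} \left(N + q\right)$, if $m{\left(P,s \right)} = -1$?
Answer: $\frac{561}{20} \approx 28.05$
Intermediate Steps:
$o{\left(n \right)} = - \frac{1}{20}$
$q = -199$ ($q = -200 - -1 = -200 + 1 = -199$)
$N = -362$
$o{\left(13 \right)} \left(N + q\right) = - \frac{-362 - 199}{20} = \left(- \frac{1}{20}\right) \left(-561\right) = \frac{561}{20}$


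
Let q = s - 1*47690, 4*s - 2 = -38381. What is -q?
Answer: 229139/4 ≈ 57285.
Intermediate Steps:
s = -38379/4 (s = ½ + (¼)*(-38381) = ½ - 38381/4 = -38379/4 ≈ -9594.8)
q = -229139/4 (q = -38379/4 - 1*47690 = -38379/4 - 47690 = -229139/4 ≈ -57285.)
-q = -1*(-229139/4) = 229139/4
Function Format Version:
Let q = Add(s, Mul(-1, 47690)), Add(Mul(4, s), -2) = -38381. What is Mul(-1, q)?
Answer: Rational(229139, 4) ≈ 57285.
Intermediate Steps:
s = Rational(-38379, 4) (s = Add(Rational(1, 2), Mul(Rational(1, 4), -38381)) = Add(Rational(1, 2), Rational(-38381, 4)) = Rational(-38379, 4) ≈ -9594.8)
q = Rational(-229139, 4) (q = Add(Rational(-38379, 4), Mul(-1, 47690)) = Add(Rational(-38379, 4), -47690) = Rational(-229139, 4) ≈ -57285.)
Mul(-1, q) = Mul(-1, Rational(-229139, 4)) = Rational(229139, 4)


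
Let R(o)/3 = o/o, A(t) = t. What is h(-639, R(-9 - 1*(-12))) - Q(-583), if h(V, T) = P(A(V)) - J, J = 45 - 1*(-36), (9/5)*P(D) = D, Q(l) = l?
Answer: 147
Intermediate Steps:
P(D) = 5*D/9
J = 81 (J = 45 + 36 = 81)
R(o) = 3 (R(o) = 3*(o/o) = 3*1 = 3)
h(V, T) = -81 + 5*V/9 (h(V, T) = 5*V/9 - 1*81 = 5*V/9 - 81 = -81 + 5*V/9)
h(-639, R(-9 - 1*(-12))) - Q(-583) = (-81 + (5/9)*(-639)) - 1*(-583) = (-81 - 355) + 583 = -436 + 583 = 147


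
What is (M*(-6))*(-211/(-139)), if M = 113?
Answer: -143058/139 ≈ -1029.2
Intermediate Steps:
(M*(-6))*(-211/(-139)) = (113*(-6))*(-211/(-139)) = -(-143058)*(-1)/139 = -678*211/139 = -143058/139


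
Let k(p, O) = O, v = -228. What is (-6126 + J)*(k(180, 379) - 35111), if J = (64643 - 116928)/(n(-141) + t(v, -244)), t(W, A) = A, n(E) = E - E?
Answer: 12524871497/61 ≈ 2.0533e+8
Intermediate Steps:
n(E) = 0
J = 52285/244 (J = (64643 - 116928)/(0 - 244) = -52285/(-244) = -52285*(-1/244) = 52285/244 ≈ 214.28)
(-6126 + J)*(k(180, 379) - 35111) = (-6126 + 52285/244)*(379 - 35111) = -1442459/244*(-34732) = 12524871497/61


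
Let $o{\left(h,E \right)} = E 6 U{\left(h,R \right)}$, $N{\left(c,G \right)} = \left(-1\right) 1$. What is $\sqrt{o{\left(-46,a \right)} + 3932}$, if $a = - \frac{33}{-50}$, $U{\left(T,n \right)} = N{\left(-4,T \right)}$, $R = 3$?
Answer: $\frac{\sqrt{98201}}{5} \approx 62.674$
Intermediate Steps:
$N{\left(c,G \right)} = -1$
$U{\left(T,n \right)} = -1$
$a = \frac{33}{50}$ ($a = \left(-33\right) \left(- \frac{1}{50}\right) = \frac{33}{50} \approx 0.66$)
$o{\left(h,E \right)} = - 6 E$ ($o{\left(h,E \right)} = E 6 \left(-1\right) = 6 E \left(-1\right) = - 6 E$)
$\sqrt{o{\left(-46,a \right)} + 3932} = \sqrt{\left(-6\right) \frac{33}{50} + 3932} = \sqrt{- \frac{99}{25} + 3932} = \sqrt{\frac{98201}{25}} = \frac{\sqrt{98201}}{5}$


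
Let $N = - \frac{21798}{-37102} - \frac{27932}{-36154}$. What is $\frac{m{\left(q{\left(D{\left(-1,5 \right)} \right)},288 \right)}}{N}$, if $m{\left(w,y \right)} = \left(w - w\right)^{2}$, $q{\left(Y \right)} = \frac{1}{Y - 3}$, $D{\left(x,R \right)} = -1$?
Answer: $0$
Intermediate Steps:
$q{\left(Y \right)} = \frac{1}{-3 + Y}$
$N = \frac{456104489}{335346427}$ ($N = \left(-21798\right) \left(- \frac{1}{37102}\right) - - \frac{13966}{18077} = \frac{10899}{18551} + \frac{13966}{18077} = \frac{456104489}{335346427} \approx 1.3601$)
$m{\left(w,y \right)} = 0$ ($m{\left(w,y \right)} = 0^{2} = 0$)
$\frac{m{\left(q{\left(D{\left(-1,5 \right)} \right)},288 \right)}}{N} = \frac{0}{\frac{456104489}{335346427}} = 0 \cdot \frac{335346427}{456104489} = 0$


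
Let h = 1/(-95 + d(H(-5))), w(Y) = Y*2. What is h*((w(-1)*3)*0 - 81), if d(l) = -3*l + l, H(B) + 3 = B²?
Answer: 81/139 ≈ 0.58273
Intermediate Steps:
w(Y) = 2*Y
H(B) = -3 + B²
d(l) = -2*l
h = -1/139 (h = 1/(-95 - 2*(-3 + (-5)²)) = 1/(-95 - 2*(-3 + 25)) = 1/(-95 - 2*22) = 1/(-95 - 44) = 1/(-139) = -1/139 ≈ -0.0071942)
h*((w(-1)*3)*0 - 81) = -(((2*(-1))*3)*0 - 81)/139 = -(-2*3*0 - 81)/139 = -(-6*0 - 81)/139 = -(0 - 81)/139 = -1/139*(-81) = 81/139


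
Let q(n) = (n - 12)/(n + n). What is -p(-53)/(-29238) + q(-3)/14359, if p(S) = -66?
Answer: -26503/12722074 ≈ -0.0020832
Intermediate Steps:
q(n) = (-12 + n)/(2*n) (q(n) = (-12 + n)/((2*n)) = (-12 + n)*(1/(2*n)) = (-12 + n)/(2*n))
-p(-53)/(-29238) + q(-3)/14359 = -1*(-66)/(-29238) + ((1/2)*(-12 - 3)/(-3))/14359 = 66*(-1/29238) + ((1/2)*(-1/3)*(-15))*(1/14359) = -1/443 + (5/2)*(1/14359) = -1/443 + 5/28718 = -26503/12722074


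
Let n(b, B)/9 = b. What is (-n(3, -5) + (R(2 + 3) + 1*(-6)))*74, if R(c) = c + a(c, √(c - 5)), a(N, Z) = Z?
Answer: -2072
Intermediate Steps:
n(b, B) = 9*b
R(c) = c + √(-5 + c) (R(c) = c + √(c - 5) = c + √(-5 + c))
(-n(3, -5) + (R(2 + 3) + 1*(-6)))*74 = (-9*3 + (((2 + 3) + √(-5 + (2 + 3))) + 1*(-6)))*74 = (-1*27 + ((5 + √(-5 + 5)) - 6))*74 = (-27 + ((5 + √0) - 6))*74 = (-27 + ((5 + 0) - 6))*74 = (-27 + (5 - 6))*74 = (-27 - 1)*74 = -28*74 = -2072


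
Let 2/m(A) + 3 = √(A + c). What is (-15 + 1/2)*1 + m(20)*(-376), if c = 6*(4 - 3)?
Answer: -5005/34 - 752*√26/17 ≈ -372.76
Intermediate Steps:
c = 6 (c = 6*1 = 6)
m(A) = 2/(-3 + √(6 + A)) (m(A) = 2/(-3 + √(A + 6)) = 2/(-3 + √(6 + A)))
(-15 + 1/2)*1 + m(20)*(-376) = (-15 + 1/2)*1 + (2/(-3 + √(6 + 20)))*(-376) = (-15 + ½)*1 + (2/(-3 + √26))*(-376) = -29/2*1 - 752/(-3 + √26) = -29/2 - 752/(-3 + √26)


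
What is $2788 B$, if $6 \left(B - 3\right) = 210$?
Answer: $105944$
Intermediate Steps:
$B = 38$ ($B = 3 + \frac{1}{6} \cdot 210 = 3 + 35 = 38$)
$2788 B = 2788 \cdot 38 = 105944$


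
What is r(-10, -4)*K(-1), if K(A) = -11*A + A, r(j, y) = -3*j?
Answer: 300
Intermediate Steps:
K(A) = -10*A
r(-10, -4)*K(-1) = (-3*(-10))*(-10*(-1)) = 30*10 = 300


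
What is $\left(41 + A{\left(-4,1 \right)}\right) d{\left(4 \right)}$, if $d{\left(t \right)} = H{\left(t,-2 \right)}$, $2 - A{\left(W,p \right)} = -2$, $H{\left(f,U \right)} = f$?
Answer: $180$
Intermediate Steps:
$A{\left(W,p \right)} = 4$ ($A{\left(W,p \right)} = 2 - -2 = 2 + 2 = 4$)
$d{\left(t \right)} = t$
$\left(41 + A{\left(-4,1 \right)}\right) d{\left(4 \right)} = \left(41 + 4\right) 4 = 45 \cdot 4 = 180$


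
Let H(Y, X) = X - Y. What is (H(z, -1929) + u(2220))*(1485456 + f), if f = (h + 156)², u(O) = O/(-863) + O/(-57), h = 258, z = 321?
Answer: -62254639890600/16397 ≈ -3.7967e+9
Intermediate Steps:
u(O) = -920*O/49191 (u(O) = O*(-1/863) + O*(-1/57) = -O/863 - O/57 = -920*O/49191)
f = 171396 (f = (258 + 156)² = 414² = 171396)
(H(z, -1929) + u(2220))*(1485456 + f) = ((-1929 - 1*321) - 920/49191*2220)*(1485456 + 171396) = ((-1929 - 321) - 680800/16397)*1656852 = (-2250 - 680800/16397)*1656852 = -37574050/16397*1656852 = -62254639890600/16397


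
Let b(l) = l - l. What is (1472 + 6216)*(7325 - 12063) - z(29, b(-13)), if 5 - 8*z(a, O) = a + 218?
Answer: -145702855/4 ≈ -3.6426e+7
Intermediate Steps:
b(l) = 0
z(a, O) = -213/8 - a/8 (z(a, O) = 5/8 - (a + 218)/8 = 5/8 - (218 + a)/8 = 5/8 + (-109/4 - a/8) = -213/8 - a/8)
(1472 + 6216)*(7325 - 12063) - z(29, b(-13)) = (1472 + 6216)*(7325 - 12063) - (-213/8 - ⅛*29) = 7688*(-4738) - (-213/8 - 29/8) = -36425744 - 1*(-121/4) = -36425744 + 121/4 = -145702855/4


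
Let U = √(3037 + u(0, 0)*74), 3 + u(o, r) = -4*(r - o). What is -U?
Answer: -√2815 ≈ -53.057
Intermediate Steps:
u(o, r) = -3 - 4*r + 4*o (u(o, r) = -3 - 4*(r - o) = -3 + (-4*r + 4*o) = -3 - 4*r + 4*o)
U = √2815 (U = √(3037 + (-3 - 4*0 + 4*0)*74) = √(3037 + (-3 + 0 + 0)*74) = √(3037 - 3*74) = √(3037 - 222) = √2815 ≈ 53.057)
-U = -√2815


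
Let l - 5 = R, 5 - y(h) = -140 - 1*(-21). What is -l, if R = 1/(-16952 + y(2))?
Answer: -84139/16828 ≈ -4.9999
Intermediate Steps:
y(h) = 124 (y(h) = 5 - (-140 - 1*(-21)) = 5 - (-140 + 21) = 5 - 1*(-119) = 5 + 119 = 124)
R = -1/16828 (R = 1/(-16952 + 124) = 1/(-16828) = -1/16828 ≈ -5.9425e-5)
l = 84139/16828 (l = 5 - 1/16828 = 84139/16828 ≈ 4.9999)
-l = -1*84139/16828 = -84139/16828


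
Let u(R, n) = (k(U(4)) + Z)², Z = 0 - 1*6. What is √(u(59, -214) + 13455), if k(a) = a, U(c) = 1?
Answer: 2*√3370 ≈ 116.10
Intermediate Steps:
Z = -6 (Z = 0 - 6 = -6)
u(R, n) = 25 (u(R, n) = (1 - 6)² = (-5)² = 25)
√(u(59, -214) + 13455) = √(25 + 13455) = √13480 = 2*√3370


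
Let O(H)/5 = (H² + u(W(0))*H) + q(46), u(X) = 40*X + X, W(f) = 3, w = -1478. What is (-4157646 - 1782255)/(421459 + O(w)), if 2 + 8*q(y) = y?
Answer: -11879802/20869873 ≈ -0.56923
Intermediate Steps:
q(y) = -¼ + y/8
u(X) = 41*X
O(H) = 55/2 + 5*H² + 615*H (O(H) = 5*((H² + (41*3)*H) + (-¼ + (⅛)*46)) = 5*((H² + 123*H) + (-¼ + 23/4)) = 5*((H² + 123*H) + 11/2) = 5*(11/2 + H² + 123*H) = 55/2 + 5*H² + 615*H)
(-4157646 - 1782255)/(421459 + O(w)) = (-4157646 - 1782255)/(421459 + (55/2 + 5*(-1478)² + 615*(-1478))) = -5939901/(421459 + (55/2 + 5*2184484 - 908970)) = -5939901/(421459 + (55/2 + 10922420 - 908970)) = -5939901/(421459 + 20026955/2) = -5939901/20869873/2 = -5939901*2/20869873 = -11879802/20869873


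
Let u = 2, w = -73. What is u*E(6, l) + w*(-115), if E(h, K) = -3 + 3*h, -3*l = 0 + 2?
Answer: 8425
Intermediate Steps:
l = -⅔ (l = -(0 + 2)/3 = -⅓*2 = -⅔ ≈ -0.66667)
u*E(6, l) + w*(-115) = 2*(-3 + 3*6) - 73*(-115) = 2*(-3 + 18) + 8395 = 2*15 + 8395 = 30 + 8395 = 8425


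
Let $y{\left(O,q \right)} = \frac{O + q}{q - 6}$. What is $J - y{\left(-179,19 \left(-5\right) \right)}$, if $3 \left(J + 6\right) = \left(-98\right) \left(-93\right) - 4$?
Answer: $\frac{917470}{303} \approx 3028.0$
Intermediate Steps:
$y{\left(O,q \right)} = \frac{O + q}{-6 + q}$
$J = \frac{9092}{3}$ ($J = -6 + \frac{\left(-98\right) \left(-93\right) - 4}{3} = -6 + \frac{9114 - 4}{3} = -6 + \frac{1}{3} \cdot 9110 = -6 + \frac{9110}{3} = \frac{9092}{3} \approx 3030.7$)
$J - y{\left(-179,19 \left(-5\right) \right)} = \frac{9092}{3} - \frac{-179 + 19 \left(-5\right)}{-6 + 19 \left(-5\right)} = \frac{9092}{3} - \frac{-179 - 95}{-6 - 95} = \frac{9092}{3} - \frac{1}{-101} \left(-274\right) = \frac{9092}{3} - \left(- \frac{1}{101}\right) \left(-274\right) = \frac{9092}{3} - \frac{274}{101} = \frac{917470}{303}$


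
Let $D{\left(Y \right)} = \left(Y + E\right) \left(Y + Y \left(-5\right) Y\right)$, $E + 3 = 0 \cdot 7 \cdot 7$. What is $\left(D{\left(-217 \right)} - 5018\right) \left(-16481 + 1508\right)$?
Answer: $-776209633206$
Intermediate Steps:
$E = -3$ ($E = -3 + 0 \cdot 7 \cdot 7 = -3 + 0 \cdot 7 = -3 + 0 = -3$)
$D{\left(Y \right)} = \left(-3 + Y\right) \left(Y - 5 Y^{2}\right)$ ($D{\left(Y \right)} = \left(Y - 3\right) \left(Y + Y \left(-5\right) Y\right) = \left(-3 + Y\right) \left(Y + - 5 Y Y\right) = \left(-3 + Y\right) \left(Y - 5 Y^{2}\right)$)
$\left(D{\left(-217 \right)} - 5018\right) \left(-16481 + 1508\right) = \left(- 217 \left(-3 - 5 \left(-217\right)^{2} + 16 \left(-217\right)\right) - 5018\right) \left(-16481 + 1508\right) = \left(- 217 \left(-3 - 235445 - 3472\right) - 5018\right) \left(-14973\right) = \left(\left(-217\right) \left(-238920\right) - 5018\right) \left(-14973\right) = \left(51845640 - 5018\right) \left(-14973\right) = 51840622 \left(-14973\right) = -776209633206$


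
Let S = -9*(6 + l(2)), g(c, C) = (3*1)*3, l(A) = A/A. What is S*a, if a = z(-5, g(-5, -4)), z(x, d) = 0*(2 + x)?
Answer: 0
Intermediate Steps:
l(A) = 1
g(c, C) = 9 (g(c, C) = 3*3 = 9)
z(x, d) = 0
a = 0
S = -63 (S = -9*(6 + 1) = -9*7 = -63)
S*a = -63*0 = 0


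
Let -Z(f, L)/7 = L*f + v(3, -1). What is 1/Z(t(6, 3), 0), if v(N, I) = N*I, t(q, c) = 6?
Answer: 1/21 ≈ 0.047619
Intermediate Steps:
v(N, I) = I*N
Z(f, L) = 21 - 7*L*f (Z(f, L) = -7*(L*f - 1*3) = -7*(L*f - 3) = -7*(-3 + L*f) = 21 - 7*L*f)
1/Z(t(6, 3), 0) = 1/(21 - 7*0*6) = 1/(21 + 0) = 1/21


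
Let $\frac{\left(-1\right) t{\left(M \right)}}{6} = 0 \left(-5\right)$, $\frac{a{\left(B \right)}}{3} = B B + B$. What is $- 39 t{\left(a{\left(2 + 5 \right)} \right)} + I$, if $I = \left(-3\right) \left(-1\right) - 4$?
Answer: $-1$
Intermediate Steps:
$a{\left(B \right)} = 3 B + 3 B^{2}$ ($a{\left(B \right)} = 3 \left(B B + B\right) = 3 \left(B^{2} + B\right) = 3 \left(B + B^{2}\right) = 3 B + 3 B^{2}$)
$t{\left(M \right)} = 0$ ($t{\left(M \right)} = - 6 \cdot 0 \left(-5\right) = \left(-6\right) 0 = 0$)
$I = -1$ ($I = 3 - 4 = -1$)
$- 39 t{\left(a{\left(2 + 5 \right)} \right)} + I = \left(-39\right) 0 - 1 = 0 - 1 = -1$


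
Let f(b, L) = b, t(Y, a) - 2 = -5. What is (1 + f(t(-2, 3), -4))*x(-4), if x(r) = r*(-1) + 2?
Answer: -12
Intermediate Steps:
x(r) = 2 - r (x(r) = -r + 2 = 2 - r)
t(Y, a) = -3 (t(Y, a) = 2 - 5 = -3)
(1 + f(t(-2, 3), -4))*x(-4) = (1 - 3)*(2 - 1*(-4)) = -2*(2 + 4) = -2*6 = -12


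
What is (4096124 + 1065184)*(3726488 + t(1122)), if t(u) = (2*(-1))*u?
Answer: 19221970351152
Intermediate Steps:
t(u) = -2*u
(4096124 + 1065184)*(3726488 + t(1122)) = (4096124 + 1065184)*(3726488 - 2*1122) = 5161308*(3726488 - 2244) = 5161308*3724244 = 19221970351152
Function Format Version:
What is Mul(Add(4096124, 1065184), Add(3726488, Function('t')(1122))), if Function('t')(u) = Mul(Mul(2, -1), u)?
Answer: 19221970351152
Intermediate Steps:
Function('t')(u) = Mul(-2, u)
Mul(Add(4096124, 1065184), Add(3726488, Function('t')(1122))) = Mul(Add(4096124, 1065184), Add(3726488, Mul(-2, 1122))) = Mul(5161308, Add(3726488, -2244)) = Mul(5161308, 3724244) = 19221970351152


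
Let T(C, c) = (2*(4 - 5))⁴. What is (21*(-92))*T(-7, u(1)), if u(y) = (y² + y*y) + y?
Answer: -30912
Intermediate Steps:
u(y) = y + 2*y² (u(y) = (y² + y²) + y = 2*y² + y = y + 2*y²)
T(C, c) = 16 (T(C, c) = (2*(-1))⁴ = (-2)⁴ = 16)
(21*(-92))*T(-7, u(1)) = (21*(-92))*16 = -1932*16 = -30912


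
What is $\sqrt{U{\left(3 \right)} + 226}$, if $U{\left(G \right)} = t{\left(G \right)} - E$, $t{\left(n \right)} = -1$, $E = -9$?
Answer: $3 \sqrt{26} \approx 15.297$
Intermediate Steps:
$U{\left(G \right)} = 8$ ($U{\left(G \right)} = -1 - -9 = -1 + 9 = 8$)
$\sqrt{U{\left(3 \right)} + 226} = \sqrt{8 + 226} = \sqrt{234} = 3 \sqrt{26}$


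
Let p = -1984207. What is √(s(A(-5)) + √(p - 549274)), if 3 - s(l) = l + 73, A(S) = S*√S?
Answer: √(-70 + I*√2533481 + 5*I*√5) ≈ 27.698 + 28.934*I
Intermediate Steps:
A(S) = S^(3/2)
s(l) = -70 - l (s(l) = 3 - (l + 73) = 3 - (73 + l) = 3 + (-73 - l) = -70 - l)
√(s(A(-5)) + √(p - 549274)) = √((-70 - (-5)^(3/2)) + √(-1984207 - 549274)) = √((-70 - (-5)*I*√5) + √(-2533481)) = √((-70 + 5*I*√5) + I*√2533481) = √(-70 + I*√2533481 + 5*I*√5)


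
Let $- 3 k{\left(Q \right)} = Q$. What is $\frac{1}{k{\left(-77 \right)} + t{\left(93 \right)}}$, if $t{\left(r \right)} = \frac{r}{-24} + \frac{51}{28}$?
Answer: $\frac{168}{3967} \approx 0.042349$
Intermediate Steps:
$k{\left(Q \right)} = - \frac{Q}{3}$
$t{\left(r \right)} = \frac{51}{28} - \frac{r}{24}$ ($t{\left(r \right)} = r \left(- \frac{1}{24}\right) + 51 \cdot \frac{1}{28} = - \frac{r}{24} + \frac{51}{28} = \frac{51}{28} - \frac{r}{24}$)
$\frac{1}{k{\left(-77 \right)} + t{\left(93 \right)}} = \frac{1}{\left(- \frac{1}{3}\right) \left(-77\right) + \left(\frac{51}{28} - \frac{31}{8}\right)} = \frac{1}{\frac{77}{3} + \left(\frac{51}{28} - \frac{31}{8}\right)} = \frac{1}{\frac{77}{3} - \frac{115}{56}} = \frac{1}{\frac{3967}{168}} = \frac{168}{3967}$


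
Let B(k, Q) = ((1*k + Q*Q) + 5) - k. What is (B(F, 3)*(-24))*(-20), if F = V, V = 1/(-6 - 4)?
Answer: 6720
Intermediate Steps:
V = -⅒ (V = 1/(-10) = -⅒ ≈ -0.10000)
F = -⅒ ≈ -0.10000
B(k, Q) = 5 + Q² (B(k, Q) = ((k + Q²) + 5) - k = (5 + k + Q²) - k = 5 + Q²)
(B(F, 3)*(-24))*(-20) = ((5 + 3²)*(-24))*(-20) = ((5 + 9)*(-24))*(-20) = (14*(-24))*(-20) = -336*(-20) = 6720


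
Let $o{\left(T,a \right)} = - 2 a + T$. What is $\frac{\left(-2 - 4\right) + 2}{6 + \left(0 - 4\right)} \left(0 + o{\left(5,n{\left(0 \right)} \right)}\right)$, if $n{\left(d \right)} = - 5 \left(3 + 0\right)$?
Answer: $-70$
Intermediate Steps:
$n{\left(d \right)} = -15$ ($n{\left(d \right)} = \left(-5\right) 3 = -15$)
$o{\left(T,a \right)} = T - 2 a$
$\frac{\left(-2 - 4\right) + 2}{6 + \left(0 - 4\right)} \left(0 + o{\left(5,n{\left(0 \right)} \right)}\right) = \frac{\left(-2 - 4\right) + 2}{6 + \left(0 - 4\right)} \left(0 + \left(5 - -30\right)\right) = \frac{\left(-2 - 4\right) + 2}{6 - 4} \left(0 + \left(5 + 30\right)\right) = \frac{-6 + 2}{2} \left(0 + 35\right) = \left(-4\right) \frac{1}{2} \cdot 35 = \left(-2\right) 35 = -70$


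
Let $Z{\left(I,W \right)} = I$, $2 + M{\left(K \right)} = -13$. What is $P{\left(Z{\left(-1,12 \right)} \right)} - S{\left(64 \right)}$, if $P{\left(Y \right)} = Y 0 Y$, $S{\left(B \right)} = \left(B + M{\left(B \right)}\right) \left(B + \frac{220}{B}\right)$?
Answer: $- \frac{52871}{16} \approx -3304.4$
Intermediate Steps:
$M{\left(K \right)} = -15$ ($M{\left(K \right)} = -2 - 13 = -15$)
$S{\left(B \right)} = \left(-15 + B\right) \left(B + \frac{220}{B}\right)$ ($S{\left(B \right)} = \left(B - 15\right) \left(B + \frac{220}{B}\right) = \left(-15 + B\right) \left(B + \frac{220}{B}\right)$)
$P{\left(Y \right)} = 0$ ($P{\left(Y \right)} = 0 Y = 0$)
$P{\left(Z{\left(-1,12 \right)} \right)} - S{\left(64 \right)} = 0 - \left(220 + 64^{2} - \frac{3300}{64} - 960\right) = 0 - \left(220 + 4096 - \frac{825}{16} - 960\right) = 0 - \frac{52871}{16} = - \frac{52871}{16}$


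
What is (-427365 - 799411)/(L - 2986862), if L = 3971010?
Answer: -306694/246037 ≈ -1.2465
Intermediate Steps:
(-427365 - 799411)/(L - 2986862) = (-427365 - 799411)/(3971010 - 2986862) = -1226776/984148 = -1226776*1/984148 = -306694/246037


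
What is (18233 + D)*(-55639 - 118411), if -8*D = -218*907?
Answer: -14950459875/2 ≈ -7.4752e+9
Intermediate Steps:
D = 98863/4 (D = -(-109)*907/4 = -⅛*(-197726) = 98863/4 ≈ 24716.)
(18233 + D)*(-55639 - 118411) = (18233 + 98863/4)*(-55639 - 118411) = (171795/4)*(-174050) = -14950459875/2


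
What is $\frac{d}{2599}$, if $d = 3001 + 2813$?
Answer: $\frac{5814}{2599} \approx 2.237$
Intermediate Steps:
$d = 5814$
$\frac{d}{2599} = \frac{5814}{2599}$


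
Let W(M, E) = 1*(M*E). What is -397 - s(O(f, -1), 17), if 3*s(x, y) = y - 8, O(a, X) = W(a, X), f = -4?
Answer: -400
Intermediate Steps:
W(M, E) = E*M (W(M, E) = 1*(E*M) = E*M)
O(a, X) = X*a
s(x, y) = -8/3 + y/3 (s(x, y) = (y - 8)/3 = (-8 + y)/3 = -8/3 + y/3)
-397 - s(O(f, -1), 17) = -397 - (-8/3 + (⅓)*17) = -397 - (-8/3 + 17/3) = -397 - 1*3 = -397 - 3 = -400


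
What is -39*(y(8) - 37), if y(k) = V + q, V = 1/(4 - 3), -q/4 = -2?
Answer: 1092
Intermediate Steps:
q = 8 (q = -4*(-2) = 8)
V = 1 (V = 1/1 = 1)
y(k) = 9 (y(k) = 1 + 8 = 9)
-39*(y(8) - 37) = -39*(9 - 37) = -39*(-28) = 1092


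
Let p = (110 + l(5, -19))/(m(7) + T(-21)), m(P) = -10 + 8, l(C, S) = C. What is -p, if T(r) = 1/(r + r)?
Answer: 966/17 ≈ 56.824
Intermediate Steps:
m(P) = -2
T(r) = 1/(2*r)
p = -966/17 (p = (110 + 5)/(-2 + (1/2)/(-21)) = 115/(-2 + (1/2)*(-1/21)) = 115/(-2 - 1/42) = 115/(-85/42) = 115*(-42/85) = -966/17 ≈ -56.824)
-p = -1*(-966/17) = 966/17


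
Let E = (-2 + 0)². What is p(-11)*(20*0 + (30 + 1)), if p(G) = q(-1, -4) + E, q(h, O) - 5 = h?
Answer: 248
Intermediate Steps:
q(h, O) = 5 + h
E = 4 (E = (-2)² = 4)
p(G) = 8 (p(G) = (5 - 1) + 4 = 4 + 4 = 8)
p(-11)*(20*0 + (30 + 1)) = 8*(20*0 + (30 + 1)) = 8*(0 + 31) = 8*31 = 248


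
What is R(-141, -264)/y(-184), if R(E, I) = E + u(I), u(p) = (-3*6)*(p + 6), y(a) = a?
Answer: -4503/184 ≈ -24.473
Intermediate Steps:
u(p) = -108 - 18*p (u(p) = -18*(6 + p) = -108 - 18*p)
R(E, I) = -108 + E - 18*I (R(E, I) = E + (-108 - 18*I) = -108 + E - 18*I)
R(-141, -264)/y(-184) = (-108 - 141 - 18*(-264))/(-184) = (-108 - 141 + 4752)*(-1/184) = 4503*(-1/184) = -4503/184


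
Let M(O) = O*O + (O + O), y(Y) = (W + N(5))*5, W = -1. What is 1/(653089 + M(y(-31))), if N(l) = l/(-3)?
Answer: 9/5879161 ≈ 1.5308e-6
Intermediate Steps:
N(l) = -l/3 (N(l) = l*(-⅓) = -l/3)
y(Y) = -40/3 (y(Y) = (-1 - ⅓*5)*5 = (-1 - 5/3)*5 = -8/3*5 = -40/3)
M(O) = O² + 2*O
1/(653089 + M(y(-31))) = 1/(653089 - 40*(2 - 40/3)/3) = 1/(653089 - 40/3*(-34/3)) = 1/(653089 + 1360/9) = 1/(5879161/9) = 9/5879161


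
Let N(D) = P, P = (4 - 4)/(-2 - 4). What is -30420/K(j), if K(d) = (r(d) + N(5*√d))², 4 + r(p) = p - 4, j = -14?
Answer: -7605/121 ≈ -62.851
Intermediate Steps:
P = 0 (P = 0/(-6) = 0*(-⅙) = 0)
N(D) = 0
r(p) = -8 + p (r(p) = -4 + (p - 4) = -4 + (-4 + p) = -8 + p)
K(d) = (-8 + d)² (K(d) = ((-8 + d) + 0)² = (-8 + d)²)
-30420/K(j) = -30420/(-8 - 14)² = -30420/((-22)²) = -30420/484 = -30420*1/484 = -7605/121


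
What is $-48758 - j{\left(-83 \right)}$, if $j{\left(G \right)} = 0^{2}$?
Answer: $-48758$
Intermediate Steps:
$j{\left(G \right)} = 0$
$-48758 - j{\left(-83 \right)} = -48758 - 0 = -48758 + 0 = -48758$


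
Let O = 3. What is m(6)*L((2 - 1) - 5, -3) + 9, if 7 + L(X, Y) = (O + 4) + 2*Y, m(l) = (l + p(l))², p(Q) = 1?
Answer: -285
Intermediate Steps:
m(l) = (1 + l)² (m(l) = (l + 1)² = (1 + l)²)
L(X, Y) = 2*Y (L(X, Y) = -7 + ((3 + 4) + 2*Y) = -7 + (7 + 2*Y) = 2*Y)
m(6)*L((2 - 1) - 5, -3) + 9 = (1 + 6)²*(2*(-3)) + 9 = 7²*(-6) + 9 = 49*(-6) + 9 = -294 + 9 = -285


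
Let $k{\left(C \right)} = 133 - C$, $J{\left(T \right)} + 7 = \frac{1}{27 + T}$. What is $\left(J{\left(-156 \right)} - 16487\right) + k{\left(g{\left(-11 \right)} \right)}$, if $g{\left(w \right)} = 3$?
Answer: $- \frac{2110957}{129} \approx -16364.0$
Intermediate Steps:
$J{\left(T \right)} = -7 + \frac{1}{27 + T}$
$\left(J{\left(-156 \right)} - 16487\right) + k{\left(g{\left(-11 \right)} \right)} = \left(\frac{-188 - -1092}{27 - 156} - 16487\right) + \left(133 - 3\right) = \left(\frac{-188 + 1092}{-129} - 16487\right) + \left(133 - 3\right) = \left(\left(- \frac{1}{129}\right) 904 - 16487\right) + 130 = \left(- \frac{904}{129} - 16487\right) + 130 = - \frac{2127727}{129} + 130 = - \frac{2110957}{129}$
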